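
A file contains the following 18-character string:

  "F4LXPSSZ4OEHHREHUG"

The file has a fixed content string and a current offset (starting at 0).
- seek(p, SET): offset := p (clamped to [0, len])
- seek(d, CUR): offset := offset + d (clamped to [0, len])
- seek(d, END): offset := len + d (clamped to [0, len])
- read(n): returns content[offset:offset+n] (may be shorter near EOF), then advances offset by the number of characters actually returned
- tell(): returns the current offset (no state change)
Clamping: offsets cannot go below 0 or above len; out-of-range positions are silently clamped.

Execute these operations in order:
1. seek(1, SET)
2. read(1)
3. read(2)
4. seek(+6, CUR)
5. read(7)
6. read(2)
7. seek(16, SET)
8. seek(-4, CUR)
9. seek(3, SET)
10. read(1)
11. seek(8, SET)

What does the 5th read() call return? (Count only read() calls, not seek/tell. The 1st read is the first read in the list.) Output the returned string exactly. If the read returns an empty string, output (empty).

Answer: X

Derivation:
After 1 (seek(1, SET)): offset=1
After 2 (read(1)): returned '4', offset=2
After 3 (read(2)): returned 'LX', offset=4
After 4 (seek(+6, CUR)): offset=10
After 5 (read(7)): returned 'EHHREHU', offset=17
After 6 (read(2)): returned 'G', offset=18
After 7 (seek(16, SET)): offset=16
After 8 (seek(-4, CUR)): offset=12
After 9 (seek(3, SET)): offset=3
After 10 (read(1)): returned 'X', offset=4
After 11 (seek(8, SET)): offset=8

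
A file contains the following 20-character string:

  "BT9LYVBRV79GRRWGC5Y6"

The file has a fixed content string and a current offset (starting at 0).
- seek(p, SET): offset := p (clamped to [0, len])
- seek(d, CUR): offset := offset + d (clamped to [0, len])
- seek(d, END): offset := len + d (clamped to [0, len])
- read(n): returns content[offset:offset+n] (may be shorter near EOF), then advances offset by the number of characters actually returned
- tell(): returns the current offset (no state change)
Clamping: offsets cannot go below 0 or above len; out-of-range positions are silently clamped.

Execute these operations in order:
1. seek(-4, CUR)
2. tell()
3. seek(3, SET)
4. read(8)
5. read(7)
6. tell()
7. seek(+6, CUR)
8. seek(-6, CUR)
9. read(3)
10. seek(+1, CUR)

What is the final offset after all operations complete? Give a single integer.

Answer: 18

Derivation:
After 1 (seek(-4, CUR)): offset=0
After 2 (tell()): offset=0
After 3 (seek(3, SET)): offset=3
After 4 (read(8)): returned 'LYVBRV79', offset=11
After 5 (read(7)): returned 'GRRWGC5', offset=18
After 6 (tell()): offset=18
After 7 (seek(+6, CUR)): offset=20
After 8 (seek(-6, CUR)): offset=14
After 9 (read(3)): returned 'WGC', offset=17
After 10 (seek(+1, CUR)): offset=18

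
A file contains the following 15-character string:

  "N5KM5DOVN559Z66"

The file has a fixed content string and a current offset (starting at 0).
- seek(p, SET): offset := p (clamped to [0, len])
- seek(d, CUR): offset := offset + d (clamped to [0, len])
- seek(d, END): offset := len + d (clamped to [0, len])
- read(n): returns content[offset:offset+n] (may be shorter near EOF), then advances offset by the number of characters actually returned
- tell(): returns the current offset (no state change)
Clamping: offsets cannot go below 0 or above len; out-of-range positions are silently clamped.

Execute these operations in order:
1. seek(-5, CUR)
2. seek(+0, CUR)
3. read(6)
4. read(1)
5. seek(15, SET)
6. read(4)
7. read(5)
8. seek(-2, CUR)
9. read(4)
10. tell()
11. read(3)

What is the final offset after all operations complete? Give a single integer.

After 1 (seek(-5, CUR)): offset=0
After 2 (seek(+0, CUR)): offset=0
After 3 (read(6)): returned 'N5KM5D', offset=6
After 4 (read(1)): returned 'O', offset=7
After 5 (seek(15, SET)): offset=15
After 6 (read(4)): returned '', offset=15
After 7 (read(5)): returned '', offset=15
After 8 (seek(-2, CUR)): offset=13
After 9 (read(4)): returned '66', offset=15
After 10 (tell()): offset=15
After 11 (read(3)): returned '', offset=15

Answer: 15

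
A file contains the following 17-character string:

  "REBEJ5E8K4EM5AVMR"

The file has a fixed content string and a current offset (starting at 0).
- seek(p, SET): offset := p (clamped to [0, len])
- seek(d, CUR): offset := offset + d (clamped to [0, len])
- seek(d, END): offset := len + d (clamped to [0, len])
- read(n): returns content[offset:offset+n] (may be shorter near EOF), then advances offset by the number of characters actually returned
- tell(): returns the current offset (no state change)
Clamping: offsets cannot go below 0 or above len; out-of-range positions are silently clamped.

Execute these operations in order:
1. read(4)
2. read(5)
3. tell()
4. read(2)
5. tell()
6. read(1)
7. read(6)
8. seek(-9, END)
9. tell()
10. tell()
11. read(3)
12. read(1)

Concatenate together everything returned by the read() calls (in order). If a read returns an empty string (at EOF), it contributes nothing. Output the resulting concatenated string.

After 1 (read(4)): returned 'REBE', offset=4
After 2 (read(5)): returned 'J5E8K', offset=9
After 3 (tell()): offset=9
After 4 (read(2)): returned '4E', offset=11
After 5 (tell()): offset=11
After 6 (read(1)): returned 'M', offset=12
After 7 (read(6)): returned '5AVMR', offset=17
After 8 (seek(-9, END)): offset=8
After 9 (tell()): offset=8
After 10 (tell()): offset=8
After 11 (read(3)): returned 'K4E', offset=11
After 12 (read(1)): returned 'M', offset=12

Answer: REBEJ5E8K4EM5AVMRK4EM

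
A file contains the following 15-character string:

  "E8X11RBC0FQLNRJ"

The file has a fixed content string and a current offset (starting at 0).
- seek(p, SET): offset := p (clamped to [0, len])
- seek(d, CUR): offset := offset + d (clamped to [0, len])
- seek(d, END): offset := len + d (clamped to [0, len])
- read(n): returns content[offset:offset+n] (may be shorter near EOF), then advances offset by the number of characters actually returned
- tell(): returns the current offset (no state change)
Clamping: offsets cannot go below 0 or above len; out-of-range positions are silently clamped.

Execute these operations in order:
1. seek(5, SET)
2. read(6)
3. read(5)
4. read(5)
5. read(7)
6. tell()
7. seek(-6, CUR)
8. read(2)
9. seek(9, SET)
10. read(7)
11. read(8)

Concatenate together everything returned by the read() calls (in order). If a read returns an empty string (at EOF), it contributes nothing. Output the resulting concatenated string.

Answer: RBC0FQLNRJFQFQLNRJ

Derivation:
After 1 (seek(5, SET)): offset=5
After 2 (read(6)): returned 'RBC0FQ', offset=11
After 3 (read(5)): returned 'LNRJ', offset=15
After 4 (read(5)): returned '', offset=15
After 5 (read(7)): returned '', offset=15
After 6 (tell()): offset=15
After 7 (seek(-6, CUR)): offset=9
After 8 (read(2)): returned 'FQ', offset=11
After 9 (seek(9, SET)): offset=9
After 10 (read(7)): returned 'FQLNRJ', offset=15
After 11 (read(8)): returned '', offset=15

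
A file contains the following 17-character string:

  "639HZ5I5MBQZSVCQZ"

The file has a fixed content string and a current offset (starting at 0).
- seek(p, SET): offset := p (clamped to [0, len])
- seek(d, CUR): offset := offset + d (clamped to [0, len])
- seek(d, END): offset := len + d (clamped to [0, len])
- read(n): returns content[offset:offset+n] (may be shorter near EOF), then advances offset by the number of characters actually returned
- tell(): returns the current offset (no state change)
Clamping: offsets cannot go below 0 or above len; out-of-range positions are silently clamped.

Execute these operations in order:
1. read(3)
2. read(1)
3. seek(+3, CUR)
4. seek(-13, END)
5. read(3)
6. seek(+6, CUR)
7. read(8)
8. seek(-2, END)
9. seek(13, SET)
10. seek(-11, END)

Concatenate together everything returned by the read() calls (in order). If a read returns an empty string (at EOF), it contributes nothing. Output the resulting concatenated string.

Answer: 639HZ5IVCQZ

Derivation:
After 1 (read(3)): returned '639', offset=3
After 2 (read(1)): returned 'H', offset=4
After 3 (seek(+3, CUR)): offset=7
After 4 (seek(-13, END)): offset=4
After 5 (read(3)): returned 'Z5I', offset=7
After 6 (seek(+6, CUR)): offset=13
After 7 (read(8)): returned 'VCQZ', offset=17
After 8 (seek(-2, END)): offset=15
After 9 (seek(13, SET)): offset=13
After 10 (seek(-11, END)): offset=6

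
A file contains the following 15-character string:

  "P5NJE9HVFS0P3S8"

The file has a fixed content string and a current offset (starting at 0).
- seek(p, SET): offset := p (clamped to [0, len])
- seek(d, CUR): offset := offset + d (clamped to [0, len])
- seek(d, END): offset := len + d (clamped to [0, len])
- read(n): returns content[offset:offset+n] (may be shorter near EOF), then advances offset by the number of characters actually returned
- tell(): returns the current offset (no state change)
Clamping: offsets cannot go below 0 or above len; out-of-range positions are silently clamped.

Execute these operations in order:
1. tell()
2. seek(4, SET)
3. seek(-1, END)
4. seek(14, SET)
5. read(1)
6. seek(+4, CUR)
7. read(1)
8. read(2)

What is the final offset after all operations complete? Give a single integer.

Answer: 15

Derivation:
After 1 (tell()): offset=0
After 2 (seek(4, SET)): offset=4
After 3 (seek(-1, END)): offset=14
After 4 (seek(14, SET)): offset=14
After 5 (read(1)): returned '8', offset=15
After 6 (seek(+4, CUR)): offset=15
After 7 (read(1)): returned '', offset=15
After 8 (read(2)): returned '', offset=15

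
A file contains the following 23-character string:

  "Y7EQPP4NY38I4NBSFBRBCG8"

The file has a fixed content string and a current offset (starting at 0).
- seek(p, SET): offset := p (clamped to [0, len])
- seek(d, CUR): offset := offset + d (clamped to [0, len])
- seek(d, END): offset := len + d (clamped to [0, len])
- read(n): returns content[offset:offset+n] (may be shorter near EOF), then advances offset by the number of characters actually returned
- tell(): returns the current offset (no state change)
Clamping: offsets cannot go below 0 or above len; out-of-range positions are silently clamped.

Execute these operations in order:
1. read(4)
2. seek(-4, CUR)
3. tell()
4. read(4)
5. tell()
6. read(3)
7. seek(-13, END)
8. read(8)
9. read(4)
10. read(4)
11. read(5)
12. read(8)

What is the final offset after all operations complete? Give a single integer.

After 1 (read(4)): returned 'Y7EQ', offset=4
After 2 (seek(-4, CUR)): offset=0
After 3 (tell()): offset=0
After 4 (read(4)): returned 'Y7EQ', offset=4
After 5 (tell()): offset=4
After 6 (read(3)): returned 'PP4', offset=7
After 7 (seek(-13, END)): offset=10
After 8 (read(8)): returned '8I4NBSFB', offset=18
After 9 (read(4)): returned 'RBCG', offset=22
After 10 (read(4)): returned '8', offset=23
After 11 (read(5)): returned '', offset=23
After 12 (read(8)): returned '', offset=23

Answer: 23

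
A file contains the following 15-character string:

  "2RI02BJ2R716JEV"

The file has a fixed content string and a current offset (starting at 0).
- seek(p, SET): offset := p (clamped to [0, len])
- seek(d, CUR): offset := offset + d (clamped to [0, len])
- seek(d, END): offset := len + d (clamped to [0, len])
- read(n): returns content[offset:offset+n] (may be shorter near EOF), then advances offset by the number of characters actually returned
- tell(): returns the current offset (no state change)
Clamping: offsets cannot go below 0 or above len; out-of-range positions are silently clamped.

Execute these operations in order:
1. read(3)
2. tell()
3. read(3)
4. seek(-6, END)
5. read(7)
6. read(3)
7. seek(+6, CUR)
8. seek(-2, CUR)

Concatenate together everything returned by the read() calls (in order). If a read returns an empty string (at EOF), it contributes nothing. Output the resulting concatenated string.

Answer: 2RI02B716JEV

Derivation:
After 1 (read(3)): returned '2RI', offset=3
After 2 (tell()): offset=3
After 3 (read(3)): returned '02B', offset=6
After 4 (seek(-6, END)): offset=9
After 5 (read(7)): returned '716JEV', offset=15
After 6 (read(3)): returned '', offset=15
After 7 (seek(+6, CUR)): offset=15
After 8 (seek(-2, CUR)): offset=13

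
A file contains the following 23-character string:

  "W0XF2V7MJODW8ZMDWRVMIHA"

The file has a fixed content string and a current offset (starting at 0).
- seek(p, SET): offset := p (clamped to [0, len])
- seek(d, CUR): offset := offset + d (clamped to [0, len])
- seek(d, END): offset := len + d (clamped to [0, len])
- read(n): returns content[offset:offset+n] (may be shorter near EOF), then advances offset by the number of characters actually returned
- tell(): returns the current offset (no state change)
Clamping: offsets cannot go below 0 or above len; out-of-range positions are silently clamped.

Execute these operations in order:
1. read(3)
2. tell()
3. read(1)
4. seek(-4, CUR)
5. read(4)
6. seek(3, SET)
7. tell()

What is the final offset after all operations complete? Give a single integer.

Answer: 3

Derivation:
After 1 (read(3)): returned 'W0X', offset=3
After 2 (tell()): offset=3
After 3 (read(1)): returned 'F', offset=4
After 4 (seek(-4, CUR)): offset=0
After 5 (read(4)): returned 'W0XF', offset=4
After 6 (seek(3, SET)): offset=3
After 7 (tell()): offset=3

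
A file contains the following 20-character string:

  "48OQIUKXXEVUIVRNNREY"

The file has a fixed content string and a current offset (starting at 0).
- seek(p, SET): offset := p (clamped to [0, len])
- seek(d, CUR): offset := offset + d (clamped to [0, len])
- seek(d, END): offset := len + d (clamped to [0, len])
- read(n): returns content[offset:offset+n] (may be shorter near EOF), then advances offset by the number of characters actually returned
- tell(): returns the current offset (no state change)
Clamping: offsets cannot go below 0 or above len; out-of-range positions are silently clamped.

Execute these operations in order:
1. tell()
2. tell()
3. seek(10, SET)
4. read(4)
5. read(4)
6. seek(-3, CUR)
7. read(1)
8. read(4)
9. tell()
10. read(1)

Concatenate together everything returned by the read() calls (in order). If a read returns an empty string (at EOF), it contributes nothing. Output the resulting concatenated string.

After 1 (tell()): offset=0
After 2 (tell()): offset=0
After 3 (seek(10, SET)): offset=10
After 4 (read(4)): returned 'VUIV', offset=14
After 5 (read(4)): returned 'RNNR', offset=18
After 6 (seek(-3, CUR)): offset=15
After 7 (read(1)): returned 'N', offset=16
After 8 (read(4)): returned 'NREY', offset=20
After 9 (tell()): offset=20
After 10 (read(1)): returned '', offset=20

Answer: VUIVRNNRNNREY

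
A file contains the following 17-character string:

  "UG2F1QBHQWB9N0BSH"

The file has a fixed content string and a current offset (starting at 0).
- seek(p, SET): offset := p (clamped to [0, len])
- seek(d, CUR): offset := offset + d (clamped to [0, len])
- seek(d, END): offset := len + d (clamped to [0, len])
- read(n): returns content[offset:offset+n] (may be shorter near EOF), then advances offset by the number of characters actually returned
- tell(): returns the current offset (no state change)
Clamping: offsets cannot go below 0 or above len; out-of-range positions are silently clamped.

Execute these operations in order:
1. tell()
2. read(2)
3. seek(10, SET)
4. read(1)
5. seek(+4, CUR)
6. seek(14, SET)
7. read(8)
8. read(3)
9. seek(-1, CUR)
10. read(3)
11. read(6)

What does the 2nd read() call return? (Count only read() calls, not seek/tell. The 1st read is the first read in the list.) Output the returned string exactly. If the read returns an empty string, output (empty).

Answer: B

Derivation:
After 1 (tell()): offset=0
After 2 (read(2)): returned 'UG', offset=2
After 3 (seek(10, SET)): offset=10
After 4 (read(1)): returned 'B', offset=11
After 5 (seek(+4, CUR)): offset=15
After 6 (seek(14, SET)): offset=14
After 7 (read(8)): returned 'BSH', offset=17
After 8 (read(3)): returned '', offset=17
After 9 (seek(-1, CUR)): offset=16
After 10 (read(3)): returned 'H', offset=17
After 11 (read(6)): returned '', offset=17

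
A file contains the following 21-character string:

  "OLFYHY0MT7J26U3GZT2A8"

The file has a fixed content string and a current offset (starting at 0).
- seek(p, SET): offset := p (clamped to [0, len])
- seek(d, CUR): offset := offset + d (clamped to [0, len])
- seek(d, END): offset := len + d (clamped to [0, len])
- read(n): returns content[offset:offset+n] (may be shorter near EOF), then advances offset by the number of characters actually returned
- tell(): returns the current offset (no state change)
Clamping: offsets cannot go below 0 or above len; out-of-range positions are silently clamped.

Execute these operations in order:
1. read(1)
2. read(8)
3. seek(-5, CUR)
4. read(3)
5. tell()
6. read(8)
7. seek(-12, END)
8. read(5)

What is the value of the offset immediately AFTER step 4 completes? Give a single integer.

Answer: 7

Derivation:
After 1 (read(1)): returned 'O', offset=1
After 2 (read(8)): returned 'LFYHY0MT', offset=9
After 3 (seek(-5, CUR)): offset=4
After 4 (read(3)): returned 'HY0', offset=7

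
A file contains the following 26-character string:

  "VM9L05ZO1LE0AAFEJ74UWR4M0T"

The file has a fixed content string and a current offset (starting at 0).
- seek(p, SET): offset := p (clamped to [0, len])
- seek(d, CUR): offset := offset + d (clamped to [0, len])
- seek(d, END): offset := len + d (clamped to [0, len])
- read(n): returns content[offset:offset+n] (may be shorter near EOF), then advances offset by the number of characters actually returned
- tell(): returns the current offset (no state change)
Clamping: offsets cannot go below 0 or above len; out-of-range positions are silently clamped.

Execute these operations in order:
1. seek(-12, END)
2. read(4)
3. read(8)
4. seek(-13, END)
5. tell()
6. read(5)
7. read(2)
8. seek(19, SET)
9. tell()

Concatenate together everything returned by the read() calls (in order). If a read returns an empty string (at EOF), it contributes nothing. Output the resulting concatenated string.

Answer: FEJ74UWR4M0TAFEJ74U

Derivation:
After 1 (seek(-12, END)): offset=14
After 2 (read(4)): returned 'FEJ7', offset=18
After 3 (read(8)): returned '4UWR4M0T', offset=26
After 4 (seek(-13, END)): offset=13
After 5 (tell()): offset=13
After 6 (read(5)): returned 'AFEJ7', offset=18
After 7 (read(2)): returned '4U', offset=20
After 8 (seek(19, SET)): offset=19
After 9 (tell()): offset=19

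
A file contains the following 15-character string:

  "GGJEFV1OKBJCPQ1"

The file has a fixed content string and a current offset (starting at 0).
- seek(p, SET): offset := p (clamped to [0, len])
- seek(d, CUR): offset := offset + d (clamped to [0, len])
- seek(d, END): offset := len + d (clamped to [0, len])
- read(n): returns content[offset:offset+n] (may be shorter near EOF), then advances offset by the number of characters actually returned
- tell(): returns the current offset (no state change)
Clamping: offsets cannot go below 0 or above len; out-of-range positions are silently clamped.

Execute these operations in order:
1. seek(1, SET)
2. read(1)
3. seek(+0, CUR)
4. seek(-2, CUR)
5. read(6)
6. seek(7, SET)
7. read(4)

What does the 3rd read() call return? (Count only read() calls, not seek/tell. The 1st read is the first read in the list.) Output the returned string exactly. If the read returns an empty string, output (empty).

After 1 (seek(1, SET)): offset=1
After 2 (read(1)): returned 'G', offset=2
After 3 (seek(+0, CUR)): offset=2
After 4 (seek(-2, CUR)): offset=0
After 5 (read(6)): returned 'GGJEFV', offset=6
After 6 (seek(7, SET)): offset=7
After 7 (read(4)): returned 'OKBJ', offset=11

Answer: OKBJ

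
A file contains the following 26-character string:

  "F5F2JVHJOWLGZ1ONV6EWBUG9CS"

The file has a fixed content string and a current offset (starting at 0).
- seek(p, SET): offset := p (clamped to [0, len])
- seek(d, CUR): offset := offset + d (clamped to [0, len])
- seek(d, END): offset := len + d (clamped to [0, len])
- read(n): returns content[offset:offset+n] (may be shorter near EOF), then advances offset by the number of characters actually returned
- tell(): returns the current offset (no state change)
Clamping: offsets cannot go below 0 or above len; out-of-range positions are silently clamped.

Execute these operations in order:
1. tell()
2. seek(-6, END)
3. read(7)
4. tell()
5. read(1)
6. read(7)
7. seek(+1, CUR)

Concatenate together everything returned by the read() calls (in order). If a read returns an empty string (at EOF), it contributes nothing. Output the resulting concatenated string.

After 1 (tell()): offset=0
After 2 (seek(-6, END)): offset=20
After 3 (read(7)): returned 'BUG9CS', offset=26
After 4 (tell()): offset=26
After 5 (read(1)): returned '', offset=26
After 6 (read(7)): returned '', offset=26
After 7 (seek(+1, CUR)): offset=26

Answer: BUG9CS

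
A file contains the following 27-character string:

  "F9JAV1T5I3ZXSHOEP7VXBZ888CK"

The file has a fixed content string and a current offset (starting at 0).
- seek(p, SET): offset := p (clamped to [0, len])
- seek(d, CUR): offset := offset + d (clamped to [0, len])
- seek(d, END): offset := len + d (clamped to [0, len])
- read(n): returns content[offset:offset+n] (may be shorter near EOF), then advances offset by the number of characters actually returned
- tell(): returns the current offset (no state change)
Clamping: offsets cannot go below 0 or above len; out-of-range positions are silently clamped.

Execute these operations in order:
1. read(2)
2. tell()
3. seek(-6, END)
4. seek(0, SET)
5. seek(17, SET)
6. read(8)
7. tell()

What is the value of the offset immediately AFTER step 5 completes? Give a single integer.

Answer: 17

Derivation:
After 1 (read(2)): returned 'F9', offset=2
After 2 (tell()): offset=2
After 3 (seek(-6, END)): offset=21
After 4 (seek(0, SET)): offset=0
After 5 (seek(17, SET)): offset=17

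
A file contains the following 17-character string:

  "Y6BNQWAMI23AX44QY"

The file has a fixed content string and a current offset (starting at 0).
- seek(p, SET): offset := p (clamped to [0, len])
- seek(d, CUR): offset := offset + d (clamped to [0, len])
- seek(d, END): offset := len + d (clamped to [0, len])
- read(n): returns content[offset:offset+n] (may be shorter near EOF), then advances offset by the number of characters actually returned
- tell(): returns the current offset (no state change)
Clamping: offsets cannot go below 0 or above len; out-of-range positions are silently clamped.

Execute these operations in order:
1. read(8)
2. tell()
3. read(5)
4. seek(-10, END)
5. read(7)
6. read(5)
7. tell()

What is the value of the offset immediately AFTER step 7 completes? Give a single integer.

After 1 (read(8)): returned 'Y6BNQWAM', offset=8
After 2 (tell()): offset=8
After 3 (read(5)): returned 'I23AX', offset=13
After 4 (seek(-10, END)): offset=7
After 5 (read(7)): returned 'MI23AX4', offset=14
After 6 (read(5)): returned '4QY', offset=17
After 7 (tell()): offset=17

Answer: 17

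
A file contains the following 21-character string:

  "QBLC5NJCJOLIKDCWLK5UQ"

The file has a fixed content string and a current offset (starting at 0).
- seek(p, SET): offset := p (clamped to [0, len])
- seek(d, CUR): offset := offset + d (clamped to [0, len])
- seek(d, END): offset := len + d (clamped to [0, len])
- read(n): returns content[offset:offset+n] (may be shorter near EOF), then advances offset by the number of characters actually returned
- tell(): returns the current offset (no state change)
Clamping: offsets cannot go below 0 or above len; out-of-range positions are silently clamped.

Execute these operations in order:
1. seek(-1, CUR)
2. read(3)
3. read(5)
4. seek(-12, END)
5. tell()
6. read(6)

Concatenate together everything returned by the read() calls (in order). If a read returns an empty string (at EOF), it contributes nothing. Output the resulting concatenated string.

Answer: QBLC5NJCOLIKDC

Derivation:
After 1 (seek(-1, CUR)): offset=0
After 2 (read(3)): returned 'QBL', offset=3
After 3 (read(5)): returned 'C5NJC', offset=8
After 4 (seek(-12, END)): offset=9
After 5 (tell()): offset=9
After 6 (read(6)): returned 'OLIKDC', offset=15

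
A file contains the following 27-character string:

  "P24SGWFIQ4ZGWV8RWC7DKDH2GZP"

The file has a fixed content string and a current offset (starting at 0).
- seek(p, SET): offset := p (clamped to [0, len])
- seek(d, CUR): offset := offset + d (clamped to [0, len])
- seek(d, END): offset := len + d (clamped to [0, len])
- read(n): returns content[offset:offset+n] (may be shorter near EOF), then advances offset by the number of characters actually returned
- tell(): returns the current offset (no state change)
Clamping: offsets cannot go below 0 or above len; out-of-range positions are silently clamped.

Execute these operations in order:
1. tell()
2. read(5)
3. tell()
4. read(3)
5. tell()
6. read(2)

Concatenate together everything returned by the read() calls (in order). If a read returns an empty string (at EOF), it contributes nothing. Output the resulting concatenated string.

After 1 (tell()): offset=0
After 2 (read(5)): returned 'P24SG', offset=5
After 3 (tell()): offset=5
After 4 (read(3)): returned 'WFI', offset=8
After 5 (tell()): offset=8
After 6 (read(2)): returned 'Q4', offset=10

Answer: P24SGWFIQ4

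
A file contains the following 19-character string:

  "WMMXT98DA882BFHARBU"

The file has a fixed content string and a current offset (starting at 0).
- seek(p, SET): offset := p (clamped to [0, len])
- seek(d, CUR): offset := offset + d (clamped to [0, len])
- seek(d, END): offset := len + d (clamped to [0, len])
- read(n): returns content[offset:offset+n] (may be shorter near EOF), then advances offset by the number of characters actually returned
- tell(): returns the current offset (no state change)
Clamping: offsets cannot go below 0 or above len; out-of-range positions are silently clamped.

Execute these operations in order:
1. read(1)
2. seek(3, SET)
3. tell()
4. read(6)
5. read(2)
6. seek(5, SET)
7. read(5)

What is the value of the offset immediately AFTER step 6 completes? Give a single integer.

Answer: 5

Derivation:
After 1 (read(1)): returned 'W', offset=1
After 2 (seek(3, SET)): offset=3
After 3 (tell()): offset=3
After 4 (read(6)): returned 'XT98DA', offset=9
After 5 (read(2)): returned '88', offset=11
After 6 (seek(5, SET)): offset=5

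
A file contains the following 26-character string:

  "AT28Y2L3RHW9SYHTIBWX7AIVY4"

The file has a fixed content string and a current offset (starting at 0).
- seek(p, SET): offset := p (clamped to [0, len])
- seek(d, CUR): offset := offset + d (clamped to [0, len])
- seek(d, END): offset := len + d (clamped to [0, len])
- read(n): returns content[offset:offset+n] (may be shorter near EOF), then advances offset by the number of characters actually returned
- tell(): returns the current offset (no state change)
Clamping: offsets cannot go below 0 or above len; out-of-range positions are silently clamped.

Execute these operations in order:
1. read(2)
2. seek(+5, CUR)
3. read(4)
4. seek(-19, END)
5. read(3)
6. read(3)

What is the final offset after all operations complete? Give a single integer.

Answer: 13

Derivation:
After 1 (read(2)): returned 'AT', offset=2
After 2 (seek(+5, CUR)): offset=7
After 3 (read(4)): returned '3RHW', offset=11
After 4 (seek(-19, END)): offset=7
After 5 (read(3)): returned '3RH', offset=10
After 6 (read(3)): returned 'W9S', offset=13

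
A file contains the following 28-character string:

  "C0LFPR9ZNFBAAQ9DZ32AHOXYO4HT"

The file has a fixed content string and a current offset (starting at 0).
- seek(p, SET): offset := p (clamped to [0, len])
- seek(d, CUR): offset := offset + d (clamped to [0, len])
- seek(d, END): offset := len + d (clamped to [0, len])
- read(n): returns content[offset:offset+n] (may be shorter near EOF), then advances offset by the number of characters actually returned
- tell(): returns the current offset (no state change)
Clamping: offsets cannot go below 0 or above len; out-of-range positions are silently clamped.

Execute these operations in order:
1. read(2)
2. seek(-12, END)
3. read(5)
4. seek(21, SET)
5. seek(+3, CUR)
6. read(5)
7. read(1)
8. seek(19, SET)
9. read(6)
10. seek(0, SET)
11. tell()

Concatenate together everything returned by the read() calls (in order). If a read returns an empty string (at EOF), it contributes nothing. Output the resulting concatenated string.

Answer: C0Z32AHO4HTAHOXYO

Derivation:
After 1 (read(2)): returned 'C0', offset=2
After 2 (seek(-12, END)): offset=16
After 3 (read(5)): returned 'Z32AH', offset=21
After 4 (seek(21, SET)): offset=21
After 5 (seek(+3, CUR)): offset=24
After 6 (read(5)): returned 'O4HT', offset=28
After 7 (read(1)): returned '', offset=28
After 8 (seek(19, SET)): offset=19
After 9 (read(6)): returned 'AHOXYO', offset=25
After 10 (seek(0, SET)): offset=0
After 11 (tell()): offset=0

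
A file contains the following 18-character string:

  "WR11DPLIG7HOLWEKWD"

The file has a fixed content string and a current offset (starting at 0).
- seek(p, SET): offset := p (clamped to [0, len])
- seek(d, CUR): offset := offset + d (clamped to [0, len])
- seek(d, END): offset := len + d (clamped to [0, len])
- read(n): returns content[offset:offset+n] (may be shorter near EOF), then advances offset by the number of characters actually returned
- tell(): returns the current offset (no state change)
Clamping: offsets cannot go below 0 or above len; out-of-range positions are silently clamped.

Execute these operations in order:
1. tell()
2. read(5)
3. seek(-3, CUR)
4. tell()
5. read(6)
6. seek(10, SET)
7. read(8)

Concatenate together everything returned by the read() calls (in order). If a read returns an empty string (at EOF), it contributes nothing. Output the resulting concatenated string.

After 1 (tell()): offset=0
After 2 (read(5)): returned 'WR11D', offset=5
After 3 (seek(-3, CUR)): offset=2
After 4 (tell()): offset=2
After 5 (read(6)): returned '11DPLI', offset=8
After 6 (seek(10, SET)): offset=10
After 7 (read(8)): returned 'HOLWEKWD', offset=18

Answer: WR11D11DPLIHOLWEKWD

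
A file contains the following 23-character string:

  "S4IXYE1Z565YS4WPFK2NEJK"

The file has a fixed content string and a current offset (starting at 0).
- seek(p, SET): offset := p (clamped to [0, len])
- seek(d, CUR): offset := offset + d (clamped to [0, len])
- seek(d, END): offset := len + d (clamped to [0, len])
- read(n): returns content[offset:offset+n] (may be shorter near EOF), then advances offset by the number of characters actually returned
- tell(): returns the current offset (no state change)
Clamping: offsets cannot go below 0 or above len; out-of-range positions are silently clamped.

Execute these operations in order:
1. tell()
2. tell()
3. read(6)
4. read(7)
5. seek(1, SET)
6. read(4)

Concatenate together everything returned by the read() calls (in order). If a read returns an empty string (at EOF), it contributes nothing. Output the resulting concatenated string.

After 1 (tell()): offset=0
After 2 (tell()): offset=0
After 3 (read(6)): returned 'S4IXYE', offset=6
After 4 (read(7)): returned '1Z565YS', offset=13
After 5 (seek(1, SET)): offset=1
After 6 (read(4)): returned '4IXY', offset=5

Answer: S4IXYE1Z565YS4IXY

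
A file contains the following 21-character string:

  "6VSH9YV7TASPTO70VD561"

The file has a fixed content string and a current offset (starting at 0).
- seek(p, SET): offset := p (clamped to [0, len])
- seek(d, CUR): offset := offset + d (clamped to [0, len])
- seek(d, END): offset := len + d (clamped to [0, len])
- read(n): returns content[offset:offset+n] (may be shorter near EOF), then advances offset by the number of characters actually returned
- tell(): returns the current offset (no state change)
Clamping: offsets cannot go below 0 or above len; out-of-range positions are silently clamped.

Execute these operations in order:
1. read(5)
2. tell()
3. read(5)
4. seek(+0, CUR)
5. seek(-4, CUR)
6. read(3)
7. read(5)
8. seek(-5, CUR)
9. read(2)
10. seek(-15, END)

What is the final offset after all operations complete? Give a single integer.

After 1 (read(5)): returned '6VSH9', offset=5
After 2 (tell()): offset=5
After 3 (read(5)): returned 'YV7TA', offset=10
After 4 (seek(+0, CUR)): offset=10
After 5 (seek(-4, CUR)): offset=6
After 6 (read(3)): returned 'V7T', offset=9
After 7 (read(5)): returned 'ASPTO', offset=14
After 8 (seek(-5, CUR)): offset=9
After 9 (read(2)): returned 'AS', offset=11
After 10 (seek(-15, END)): offset=6

Answer: 6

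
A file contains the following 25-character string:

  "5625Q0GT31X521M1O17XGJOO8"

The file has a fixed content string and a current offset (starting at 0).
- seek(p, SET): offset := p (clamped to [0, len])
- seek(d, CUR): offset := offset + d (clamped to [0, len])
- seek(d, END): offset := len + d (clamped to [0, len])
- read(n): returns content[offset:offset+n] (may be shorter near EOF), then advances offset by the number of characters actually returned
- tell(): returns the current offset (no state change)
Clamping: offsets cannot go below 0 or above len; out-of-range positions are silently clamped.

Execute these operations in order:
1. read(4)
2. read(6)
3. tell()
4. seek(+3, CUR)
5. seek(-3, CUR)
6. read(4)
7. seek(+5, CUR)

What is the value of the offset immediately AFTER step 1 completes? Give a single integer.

Answer: 4

Derivation:
After 1 (read(4)): returned '5625', offset=4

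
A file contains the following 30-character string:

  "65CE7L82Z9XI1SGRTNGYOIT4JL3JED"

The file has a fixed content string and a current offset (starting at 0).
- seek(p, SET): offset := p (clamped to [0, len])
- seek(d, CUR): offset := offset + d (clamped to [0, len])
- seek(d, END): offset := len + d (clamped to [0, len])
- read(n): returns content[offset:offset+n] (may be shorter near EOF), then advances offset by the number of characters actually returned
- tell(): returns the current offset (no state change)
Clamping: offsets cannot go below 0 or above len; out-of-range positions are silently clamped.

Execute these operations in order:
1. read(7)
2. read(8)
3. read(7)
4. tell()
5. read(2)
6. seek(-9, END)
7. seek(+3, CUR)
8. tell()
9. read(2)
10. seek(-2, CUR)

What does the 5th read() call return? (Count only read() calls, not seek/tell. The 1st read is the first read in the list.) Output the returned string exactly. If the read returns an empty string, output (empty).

After 1 (read(7)): returned '65CE7L8', offset=7
After 2 (read(8)): returned '2Z9XI1SG', offset=15
After 3 (read(7)): returned 'RTNGYOI', offset=22
After 4 (tell()): offset=22
After 5 (read(2)): returned 'T4', offset=24
After 6 (seek(-9, END)): offset=21
After 7 (seek(+3, CUR)): offset=24
After 8 (tell()): offset=24
After 9 (read(2)): returned 'JL', offset=26
After 10 (seek(-2, CUR)): offset=24

Answer: JL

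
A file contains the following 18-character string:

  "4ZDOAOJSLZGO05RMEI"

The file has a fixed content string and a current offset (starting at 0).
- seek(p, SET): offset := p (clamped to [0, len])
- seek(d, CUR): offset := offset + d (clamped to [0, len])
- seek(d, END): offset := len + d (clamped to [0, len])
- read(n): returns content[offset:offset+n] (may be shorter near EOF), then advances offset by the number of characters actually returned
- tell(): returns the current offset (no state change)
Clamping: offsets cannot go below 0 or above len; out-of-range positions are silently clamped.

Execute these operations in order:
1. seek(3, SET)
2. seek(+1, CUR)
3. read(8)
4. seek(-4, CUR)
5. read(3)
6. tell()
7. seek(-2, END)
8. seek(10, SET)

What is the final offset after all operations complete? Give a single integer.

Answer: 10

Derivation:
After 1 (seek(3, SET)): offset=3
After 2 (seek(+1, CUR)): offset=4
After 3 (read(8)): returned 'AOJSLZGO', offset=12
After 4 (seek(-4, CUR)): offset=8
After 5 (read(3)): returned 'LZG', offset=11
After 6 (tell()): offset=11
After 7 (seek(-2, END)): offset=16
After 8 (seek(10, SET)): offset=10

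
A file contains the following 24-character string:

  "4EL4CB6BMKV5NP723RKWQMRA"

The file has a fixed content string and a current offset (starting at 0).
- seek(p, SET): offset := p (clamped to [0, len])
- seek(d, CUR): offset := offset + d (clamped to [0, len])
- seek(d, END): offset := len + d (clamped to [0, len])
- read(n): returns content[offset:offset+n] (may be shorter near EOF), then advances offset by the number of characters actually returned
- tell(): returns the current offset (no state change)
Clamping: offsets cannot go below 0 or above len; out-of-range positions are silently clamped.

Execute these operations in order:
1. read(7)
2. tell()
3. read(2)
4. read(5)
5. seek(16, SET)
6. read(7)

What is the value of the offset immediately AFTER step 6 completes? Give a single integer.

After 1 (read(7)): returned '4EL4CB6', offset=7
After 2 (tell()): offset=7
After 3 (read(2)): returned 'BM', offset=9
After 4 (read(5)): returned 'KV5NP', offset=14
After 5 (seek(16, SET)): offset=16
After 6 (read(7)): returned '3RKWQMR', offset=23

Answer: 23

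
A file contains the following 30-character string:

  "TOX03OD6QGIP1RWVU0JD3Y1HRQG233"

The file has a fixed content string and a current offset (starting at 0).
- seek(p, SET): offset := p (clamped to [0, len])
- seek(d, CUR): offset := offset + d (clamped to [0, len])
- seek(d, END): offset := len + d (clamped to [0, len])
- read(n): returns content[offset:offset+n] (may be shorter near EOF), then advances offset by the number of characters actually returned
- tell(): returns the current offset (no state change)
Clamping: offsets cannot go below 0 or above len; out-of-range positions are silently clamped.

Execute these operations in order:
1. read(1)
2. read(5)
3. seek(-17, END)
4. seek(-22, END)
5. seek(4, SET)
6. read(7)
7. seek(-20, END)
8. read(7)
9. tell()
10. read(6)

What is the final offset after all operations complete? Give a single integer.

After 1 (read(1)): returned 'T', offset=1
After 2 (read(5)): returned 'OX03O', offset=6
After 3 (seek(-17, END)): offset=13
After 4 (seek(-22, END)): offset=8
After 5 (seek(4, SET)): offset=4
After 6 (read(7)): returned '3OD6QGI', offset=11
After 7 (seek(-20, END)): offset=10
After 8 (read(7)): returned 'IP1RWVU', offset=17
After 9 (tell()): offset=17
After 10 (read(6)): returned '0JD3Y1', offset=23

Answer: 23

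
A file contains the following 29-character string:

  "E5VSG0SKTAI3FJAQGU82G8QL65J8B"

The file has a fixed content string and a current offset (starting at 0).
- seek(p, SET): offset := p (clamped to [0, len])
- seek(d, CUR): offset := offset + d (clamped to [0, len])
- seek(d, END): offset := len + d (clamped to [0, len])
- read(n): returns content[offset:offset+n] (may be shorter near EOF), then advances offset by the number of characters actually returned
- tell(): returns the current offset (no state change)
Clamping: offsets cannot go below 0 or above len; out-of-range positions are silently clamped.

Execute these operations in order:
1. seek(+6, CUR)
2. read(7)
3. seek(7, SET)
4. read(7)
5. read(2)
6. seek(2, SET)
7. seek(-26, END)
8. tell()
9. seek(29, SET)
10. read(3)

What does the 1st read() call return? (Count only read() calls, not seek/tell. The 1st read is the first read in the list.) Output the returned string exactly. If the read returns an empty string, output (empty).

After 1 (seek(+6, CUR)): offset=6
After 2 (read(7)): returned 'SKTAI3F', offset=13
After 3 (seek(7, SET)): offset=7
After 4 (read(7)): returned 'KTAI3FJ', offset=14
After 5 (read(2)): returned 'AQ', offset=16
After 6 (seek(2, SET)): offset=2
After 7 (seek(-26, END)): offset=3
After 8 (tell()): offset=3
After 9 (seek(29, SET)): offset=29
After 10 (read(3)): returned '', offset=29

Answer: SKTAI3F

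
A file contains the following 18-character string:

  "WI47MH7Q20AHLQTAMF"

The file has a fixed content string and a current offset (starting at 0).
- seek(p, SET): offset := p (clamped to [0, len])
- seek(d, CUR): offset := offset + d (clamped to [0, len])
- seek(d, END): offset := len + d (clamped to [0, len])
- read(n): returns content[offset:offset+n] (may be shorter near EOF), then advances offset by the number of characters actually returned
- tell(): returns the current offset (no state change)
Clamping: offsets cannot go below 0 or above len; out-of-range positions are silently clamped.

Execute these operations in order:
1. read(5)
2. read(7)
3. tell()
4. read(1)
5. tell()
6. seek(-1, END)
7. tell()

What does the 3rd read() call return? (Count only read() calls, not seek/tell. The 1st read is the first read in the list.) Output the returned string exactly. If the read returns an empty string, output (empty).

Answer: L

Derivation:
After 1 (read(5)): returned 'WI47M', offset=5
After 2 (read(7)): returned 'H7Q20AH', offset=12
After 3 (tell()): offset=12
After 4 (read(1)): returned 'L', offset=13
After 5 (tell()): offset=13
After 6 (seek(-1, END)): offset=17
After 7 (tell()): offset=17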